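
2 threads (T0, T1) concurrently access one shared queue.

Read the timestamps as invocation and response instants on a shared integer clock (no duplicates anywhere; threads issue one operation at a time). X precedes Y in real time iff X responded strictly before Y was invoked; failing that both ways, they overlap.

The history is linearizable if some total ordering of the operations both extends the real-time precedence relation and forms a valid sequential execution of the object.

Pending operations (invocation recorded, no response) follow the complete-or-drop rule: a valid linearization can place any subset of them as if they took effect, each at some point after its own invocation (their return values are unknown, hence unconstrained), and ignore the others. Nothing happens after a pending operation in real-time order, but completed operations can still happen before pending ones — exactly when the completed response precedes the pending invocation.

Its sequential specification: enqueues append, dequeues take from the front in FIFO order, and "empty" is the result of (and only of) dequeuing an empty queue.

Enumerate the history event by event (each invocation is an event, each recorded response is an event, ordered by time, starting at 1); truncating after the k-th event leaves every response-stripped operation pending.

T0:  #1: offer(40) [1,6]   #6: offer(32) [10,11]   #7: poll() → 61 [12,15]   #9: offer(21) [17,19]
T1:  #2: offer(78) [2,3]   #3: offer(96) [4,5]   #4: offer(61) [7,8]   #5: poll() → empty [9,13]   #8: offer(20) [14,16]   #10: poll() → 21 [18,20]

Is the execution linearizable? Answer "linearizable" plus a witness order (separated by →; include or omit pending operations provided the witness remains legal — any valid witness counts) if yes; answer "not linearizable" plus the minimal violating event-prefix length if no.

cut after 12 events: linearizable; cut after 13 events (#5 responds, time 13): not linearizable
6 orders of the 6 completed queue ops respect real time; none is legal
completion choices over the 1 pending operation (#7) were checked; none helps
take #1, #2, #3, #4, #5, #6 (pending dropped): step 5 already fails, because #5 poll() → empty cannot occur there
take #1, #2, #3, #4, #6, #5 (pending dropped): step 6 already fails, because #5 poll() → empty cannot occur there

not linearizable — minimal violating prefix: 13 events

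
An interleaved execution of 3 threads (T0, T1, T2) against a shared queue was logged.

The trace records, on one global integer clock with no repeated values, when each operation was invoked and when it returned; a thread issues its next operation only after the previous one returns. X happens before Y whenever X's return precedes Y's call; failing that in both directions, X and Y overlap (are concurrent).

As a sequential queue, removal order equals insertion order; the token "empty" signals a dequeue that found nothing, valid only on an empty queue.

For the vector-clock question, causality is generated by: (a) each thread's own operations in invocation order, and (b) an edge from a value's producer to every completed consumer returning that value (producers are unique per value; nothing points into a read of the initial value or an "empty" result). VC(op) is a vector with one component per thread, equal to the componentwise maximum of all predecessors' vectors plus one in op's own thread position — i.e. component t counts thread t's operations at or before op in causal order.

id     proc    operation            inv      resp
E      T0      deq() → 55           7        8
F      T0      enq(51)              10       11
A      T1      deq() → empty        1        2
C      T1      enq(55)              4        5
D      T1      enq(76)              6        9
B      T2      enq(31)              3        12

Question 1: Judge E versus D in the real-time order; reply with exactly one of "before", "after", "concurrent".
E spans [7,8], D spans [6,9]
the intervals overlap in both directions

concurrent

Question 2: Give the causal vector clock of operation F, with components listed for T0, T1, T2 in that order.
B (invocation 3): nothing precedes it; T2's component alone gives (0, 0, 1)
A (invocation 1): nothing precedes it; T1's component alone gives (0, 1, 0)
C (invocation 4): componentwise max over VC(A)=(0, 1, 0), +1 at T1, giving (0, 2, 0)
D (invocation 6): componentwise max over VC(C)=(0, 2, 0), +1 at T1, giving (0, 3, 0)
E (invocation 7): componentwise max over VC(C)=(0, 2, 0), +1 at T0, giving (1, 2, 0)
F (invocation 10): componentwise max over VC(E)=(1, 2, 0), +1 at T0, giving (2, 2, 0)
target: VC(F) = (2, 2, 0)

(2, 2, 0)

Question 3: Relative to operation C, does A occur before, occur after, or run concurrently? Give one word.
A spans [1,2], C spans [4,5]
resp(A)=2 < inv(C)=4

before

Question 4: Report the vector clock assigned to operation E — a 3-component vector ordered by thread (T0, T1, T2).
no predecessors for B (invoked 3): T2 increments from zero → (0, 0, 1)
no predecessors for A (invoked 1): T1 increments from zero → (0, 1, 0)
from VC(A)=(0, 1, 0), C (invoked 4) maxes components and bumps T1 → (0, 2, 0)
from VC(C)=(0, 2, 0), D (invoked 6) maxes components and bumps T1 → (0, 3, 0)
from VC(C)=(0, 2, 0), E (invoked 7) maxes components and bumps T0 → (1, 2, 0)
from VC(E)=(1, 2, 0), F (invoked 10) maxes components and bumps T0 → (2, 2, 0)
target: VC(E) = (1, 2, 0)

(1, 2, 0)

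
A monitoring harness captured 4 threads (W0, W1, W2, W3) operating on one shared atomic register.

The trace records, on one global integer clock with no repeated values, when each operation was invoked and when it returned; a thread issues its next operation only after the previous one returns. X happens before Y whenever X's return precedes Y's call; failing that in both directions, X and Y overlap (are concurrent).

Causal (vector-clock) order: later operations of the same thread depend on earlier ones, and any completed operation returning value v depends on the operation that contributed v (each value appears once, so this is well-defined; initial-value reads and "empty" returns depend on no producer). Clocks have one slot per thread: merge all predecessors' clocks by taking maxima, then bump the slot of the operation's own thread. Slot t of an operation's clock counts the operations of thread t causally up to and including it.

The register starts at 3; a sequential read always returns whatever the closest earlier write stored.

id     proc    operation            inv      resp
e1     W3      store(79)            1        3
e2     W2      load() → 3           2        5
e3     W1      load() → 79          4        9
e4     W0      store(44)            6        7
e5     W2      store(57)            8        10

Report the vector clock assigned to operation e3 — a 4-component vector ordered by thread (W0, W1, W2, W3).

(0, 1, 0, 1)

root op e1, invoked 1: fresh clock plus W3's own tick → (0, 0, 0, 1)
root op e2, invoked 2: fresh clock plus W2's own tick → (0, 0, 1, 0)
root op e4, invoked 6: fresh clock plus W0's own tick → (1, 0, 0, 0)
e5 (invocation 8): componentwise max over VC(e2)=(0, 0, 1, 0), +1 at W2, giving (0, 0, 2, 0)
e3 (invocation 4): componentwise max over VC(e1)=(0, 0, 0, 1), +1 at W1, giving (0, 1, 0, 1)
target: VC(e3) = (0, 1, 0, 1)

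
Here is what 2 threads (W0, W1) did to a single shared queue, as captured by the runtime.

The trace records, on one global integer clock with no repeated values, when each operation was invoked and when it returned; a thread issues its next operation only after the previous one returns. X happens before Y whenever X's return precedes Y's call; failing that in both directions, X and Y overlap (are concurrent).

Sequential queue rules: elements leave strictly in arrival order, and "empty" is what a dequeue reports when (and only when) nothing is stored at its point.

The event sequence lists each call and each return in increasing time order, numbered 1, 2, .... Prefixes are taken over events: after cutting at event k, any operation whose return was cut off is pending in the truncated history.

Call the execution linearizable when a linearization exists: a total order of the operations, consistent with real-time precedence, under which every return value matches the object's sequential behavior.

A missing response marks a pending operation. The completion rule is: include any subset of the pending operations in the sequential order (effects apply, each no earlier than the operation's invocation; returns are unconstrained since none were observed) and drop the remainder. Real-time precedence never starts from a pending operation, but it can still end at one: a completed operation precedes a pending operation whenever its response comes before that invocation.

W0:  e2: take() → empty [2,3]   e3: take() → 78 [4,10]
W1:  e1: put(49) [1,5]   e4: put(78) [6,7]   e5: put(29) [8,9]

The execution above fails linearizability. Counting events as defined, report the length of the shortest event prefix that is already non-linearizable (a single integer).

10

events 1..9 are linearizable, e.g. via e2, e1, e3, e4, e5:
1. e2 take() → empty, leaving queue <>
2. e1 put(49), leaving queue <49>
3. e3 take() (pending, included), leaving queue <>
4. e4 put(78), leaving queue <78>
5. e5 put(29), leaving queue <78,29>
once event 10 joins (e3's response, time 10), exhaustive search finds no witness
one such order, e1, e2, e3, e4, e5, breaks at step 2 where e2 take() → empty is illegal
one such order, e1, e2, e4, e3, e5, breaks at step 2 where e2 take() → empty is illegal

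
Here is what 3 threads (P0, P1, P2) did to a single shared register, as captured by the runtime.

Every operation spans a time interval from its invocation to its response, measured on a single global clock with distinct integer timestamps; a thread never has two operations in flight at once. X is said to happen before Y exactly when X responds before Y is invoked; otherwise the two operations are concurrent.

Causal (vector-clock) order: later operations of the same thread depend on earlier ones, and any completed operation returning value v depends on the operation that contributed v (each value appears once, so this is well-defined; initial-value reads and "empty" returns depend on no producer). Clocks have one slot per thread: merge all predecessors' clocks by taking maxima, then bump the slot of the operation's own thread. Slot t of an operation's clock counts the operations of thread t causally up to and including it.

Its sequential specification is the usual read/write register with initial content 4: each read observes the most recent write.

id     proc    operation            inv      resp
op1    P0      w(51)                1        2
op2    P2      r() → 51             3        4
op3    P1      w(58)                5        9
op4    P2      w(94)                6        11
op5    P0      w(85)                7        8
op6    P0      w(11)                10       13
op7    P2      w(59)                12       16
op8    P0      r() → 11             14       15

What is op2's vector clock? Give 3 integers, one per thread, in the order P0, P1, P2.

root op op3, invoked 5: fresh clock plus P1's own tick → (0, 1, 0)
root op op1, invoked 1: fresh clock plus P0's own tick → (1, 0, 0)
invoked at 3, op2 merges VC(op1)=(1, 0, 0) and bumps P2's slot → (1, 0, 1)
invoked at 7, op5 merges VC(op1)=(1, 0, 0) and bumps P0's slot → (2, 0, 0)
invoked at 6, op4 merges VC(op2)=(1, 0, 1) and bumps P2's slot → (1, 0, 2)
invoked at 10, op6 merges VC(op5)=(2, 0, 0) and bumps P0's slot → (3, 0, 0)
invoked at 12, op7 merges VC(op4)=(1, 0, 2) and bumps P2's slot → (1, 0, 3)
invoked at 14, op8 merges VC(op6)=(3, 0, 0) and bumps P0's slot → (4, 0, 0)
target: VC(op2) = (1, 0, 1)

(1, 0, 1)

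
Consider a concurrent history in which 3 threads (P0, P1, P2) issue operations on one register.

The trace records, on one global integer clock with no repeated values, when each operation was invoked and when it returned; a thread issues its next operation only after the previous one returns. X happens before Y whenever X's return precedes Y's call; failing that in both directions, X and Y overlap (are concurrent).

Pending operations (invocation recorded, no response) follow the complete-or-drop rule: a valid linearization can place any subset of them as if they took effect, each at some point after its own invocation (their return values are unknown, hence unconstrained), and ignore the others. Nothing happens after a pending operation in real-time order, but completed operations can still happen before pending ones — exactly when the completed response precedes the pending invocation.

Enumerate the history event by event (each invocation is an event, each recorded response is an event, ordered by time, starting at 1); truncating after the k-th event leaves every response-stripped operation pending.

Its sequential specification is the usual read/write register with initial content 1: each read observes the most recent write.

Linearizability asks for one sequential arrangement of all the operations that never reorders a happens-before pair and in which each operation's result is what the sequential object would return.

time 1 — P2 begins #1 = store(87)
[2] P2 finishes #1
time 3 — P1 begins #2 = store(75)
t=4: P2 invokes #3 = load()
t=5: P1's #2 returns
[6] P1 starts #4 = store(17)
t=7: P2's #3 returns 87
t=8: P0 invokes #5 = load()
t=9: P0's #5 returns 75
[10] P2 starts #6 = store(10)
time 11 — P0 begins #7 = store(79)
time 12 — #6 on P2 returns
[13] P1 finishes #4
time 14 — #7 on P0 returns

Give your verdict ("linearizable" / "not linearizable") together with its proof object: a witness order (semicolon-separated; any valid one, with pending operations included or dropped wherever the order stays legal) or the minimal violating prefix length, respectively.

step 1: #1 store(87) — value 87
step 2: #3 load() → 87 — value 87
step 3: #2 store(75) — value 75
step 4: #5 load() → 75 — value 75
step 5: #4 store(17) — value 17
step 6: #6 store(10) — value 10
step 7: #7 store(79) — value 79

linearizable — witness: #1; #3; #2; #5; #4; #6; #7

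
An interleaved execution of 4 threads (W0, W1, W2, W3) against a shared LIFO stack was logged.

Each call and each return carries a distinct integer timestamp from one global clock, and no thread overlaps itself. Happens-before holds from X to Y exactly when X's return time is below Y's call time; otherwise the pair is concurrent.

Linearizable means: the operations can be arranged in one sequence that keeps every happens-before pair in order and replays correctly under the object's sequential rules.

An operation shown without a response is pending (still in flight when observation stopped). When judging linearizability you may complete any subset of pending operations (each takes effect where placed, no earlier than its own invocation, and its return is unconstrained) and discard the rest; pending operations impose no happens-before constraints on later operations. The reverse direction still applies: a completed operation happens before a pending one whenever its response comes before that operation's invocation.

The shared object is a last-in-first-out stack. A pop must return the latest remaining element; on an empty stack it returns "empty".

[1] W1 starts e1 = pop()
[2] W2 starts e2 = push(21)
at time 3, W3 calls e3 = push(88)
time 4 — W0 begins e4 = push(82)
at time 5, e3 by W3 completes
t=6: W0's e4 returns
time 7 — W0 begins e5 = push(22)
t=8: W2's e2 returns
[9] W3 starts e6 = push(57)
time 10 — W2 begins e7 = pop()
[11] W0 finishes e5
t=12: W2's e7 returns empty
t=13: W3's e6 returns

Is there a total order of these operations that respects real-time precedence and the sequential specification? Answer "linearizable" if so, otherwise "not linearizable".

not linearizable

the violation lands at event 12, e7's response at time 12: events 1..11 linearize, events 1..12 do not
checked exhaustively: 14 real-time-consistent orders of 5 completed operations, zero legal LIFO stack replays
no escape via the 2 pending operations (e1, e6): every completion choice fails
one such order, e2, e3, e4, e5, e7 (pending dropped), breaks at step 5 where e7 pop() → empty is illegal
one such order, e2, e3, e4, e7, e5 (pending dropped), breaks at step 4 where e7 pop() → empty is illegal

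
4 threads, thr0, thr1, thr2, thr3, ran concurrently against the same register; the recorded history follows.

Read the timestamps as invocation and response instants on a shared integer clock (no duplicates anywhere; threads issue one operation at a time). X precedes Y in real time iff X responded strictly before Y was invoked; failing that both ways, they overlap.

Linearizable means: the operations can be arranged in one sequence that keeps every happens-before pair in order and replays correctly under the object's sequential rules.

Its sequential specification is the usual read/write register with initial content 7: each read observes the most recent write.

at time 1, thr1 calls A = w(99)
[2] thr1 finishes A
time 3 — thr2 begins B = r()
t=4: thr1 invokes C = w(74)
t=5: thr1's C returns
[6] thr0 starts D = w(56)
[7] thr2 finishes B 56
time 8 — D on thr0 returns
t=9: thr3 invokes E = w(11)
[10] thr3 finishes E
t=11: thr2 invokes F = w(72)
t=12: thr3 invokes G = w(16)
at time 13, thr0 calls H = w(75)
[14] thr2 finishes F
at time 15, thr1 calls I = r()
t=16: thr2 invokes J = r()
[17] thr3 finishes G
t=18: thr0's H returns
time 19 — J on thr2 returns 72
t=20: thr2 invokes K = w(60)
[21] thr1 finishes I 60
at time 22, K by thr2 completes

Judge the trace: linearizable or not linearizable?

a witness: A, C, D, B, E, F, J, G, H, K, I
1. A w(99), leaving value 99
2. C w(74), leaving value 74
3. D w(56), leaving value 56
4. B r() → 56, leaving value 56
5. E w(11), leaving value 11
6. F w(72), leaving value 72
7. J r() → 72, leaving value 72
8. G w(16), leaving value 16
9. H w(75), leaving value 75
10. K w(60), leaving value 60
11. I r() → 60, leaving value 60

linearizable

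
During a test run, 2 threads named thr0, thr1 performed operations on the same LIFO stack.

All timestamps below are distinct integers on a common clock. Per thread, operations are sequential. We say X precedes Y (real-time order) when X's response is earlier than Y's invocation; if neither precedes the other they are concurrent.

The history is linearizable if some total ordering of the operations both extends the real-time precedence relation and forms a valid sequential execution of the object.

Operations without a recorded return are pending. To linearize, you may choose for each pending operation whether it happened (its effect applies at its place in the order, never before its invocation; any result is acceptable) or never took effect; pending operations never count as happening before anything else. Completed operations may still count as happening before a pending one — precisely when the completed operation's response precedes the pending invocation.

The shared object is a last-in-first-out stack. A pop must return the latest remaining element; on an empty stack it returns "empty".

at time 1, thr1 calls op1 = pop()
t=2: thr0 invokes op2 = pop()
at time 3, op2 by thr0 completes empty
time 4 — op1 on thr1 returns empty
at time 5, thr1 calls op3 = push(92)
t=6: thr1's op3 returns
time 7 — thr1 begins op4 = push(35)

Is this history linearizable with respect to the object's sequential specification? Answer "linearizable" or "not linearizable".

one valid linearization: op1, op2, op3
step 1: op1 pop() → empty — stack <>
step 2: op2 pop() → empty — stack <>
step 3: op3 push(92) — stack <92>

linearizable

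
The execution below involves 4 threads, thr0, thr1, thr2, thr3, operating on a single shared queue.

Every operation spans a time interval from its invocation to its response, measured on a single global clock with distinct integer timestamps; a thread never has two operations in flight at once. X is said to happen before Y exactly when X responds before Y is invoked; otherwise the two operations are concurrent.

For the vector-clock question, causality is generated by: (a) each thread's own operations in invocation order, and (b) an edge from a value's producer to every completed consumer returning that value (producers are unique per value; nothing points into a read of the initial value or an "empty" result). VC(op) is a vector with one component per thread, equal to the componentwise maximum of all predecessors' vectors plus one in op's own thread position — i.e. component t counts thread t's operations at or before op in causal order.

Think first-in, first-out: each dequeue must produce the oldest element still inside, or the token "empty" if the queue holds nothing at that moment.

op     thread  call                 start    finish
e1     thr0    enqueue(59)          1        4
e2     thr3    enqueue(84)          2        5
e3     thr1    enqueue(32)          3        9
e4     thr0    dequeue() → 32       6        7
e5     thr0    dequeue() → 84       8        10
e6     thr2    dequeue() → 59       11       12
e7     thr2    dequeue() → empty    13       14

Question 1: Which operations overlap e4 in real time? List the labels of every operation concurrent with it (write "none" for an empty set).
e3

overlap test against e4 [6,7]: concurrent iff the interval meets 6..7
e1 [1,4]: before
e2 [2,5]: before
e3 [3,9]: concurrent
e5 [8,10]: after
e6 [11,12]: after
e7 [13,14]: after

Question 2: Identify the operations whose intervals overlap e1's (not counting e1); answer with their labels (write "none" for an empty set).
e2, e3

e1 spans [1,4]; an op avoiding the whole window 1..4 is ordered, any other is concurrent
e2 [2,5]: concurrent
e3 [3,9]: concurrent
e4 [6,7]: after
e5 [8,10]: after
e6 [11,12]: after
e7 [13,14]: after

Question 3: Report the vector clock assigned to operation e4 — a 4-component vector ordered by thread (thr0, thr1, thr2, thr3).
(2, 1, 0, 0)

root op e2, invoked 2: fresh clock plus thr3's own tick → (0, 0, 0, 1)
root op e3, invoked 3: fresh clock plus thr1's own tick → (0, 1, 0, 0)
root op e1, invoked 1: fresh clock plus thr0's own tick → (1, 0, 0, 0)
merge at e6 (invoked 11): VC(e1)=(1, 0, 0, 0), own-thread bump on thr2 → (1, 0, 1, 0)
merge at e7 (invoked 13): VC(e6)=(1, 0, 1, 0), own-thread bump on thr2 → (1, 0, 2, 0)
merge at e4 (invoked 6): VC(e1)=(1, 0, 0, 0), VC(e3)=(0, 1, 0, 0), own-thread bump on thr0 → (2, 1, 0, 0)
merge at e5 (invoked 8): VC(e2)=(0, 0, 0, 1), VC(e4)=(2, 1, 0, 0), own-thread bump on thr0 → (3, 1, 0, 1)
target: VC(e4) = (2, 1, 0, 0)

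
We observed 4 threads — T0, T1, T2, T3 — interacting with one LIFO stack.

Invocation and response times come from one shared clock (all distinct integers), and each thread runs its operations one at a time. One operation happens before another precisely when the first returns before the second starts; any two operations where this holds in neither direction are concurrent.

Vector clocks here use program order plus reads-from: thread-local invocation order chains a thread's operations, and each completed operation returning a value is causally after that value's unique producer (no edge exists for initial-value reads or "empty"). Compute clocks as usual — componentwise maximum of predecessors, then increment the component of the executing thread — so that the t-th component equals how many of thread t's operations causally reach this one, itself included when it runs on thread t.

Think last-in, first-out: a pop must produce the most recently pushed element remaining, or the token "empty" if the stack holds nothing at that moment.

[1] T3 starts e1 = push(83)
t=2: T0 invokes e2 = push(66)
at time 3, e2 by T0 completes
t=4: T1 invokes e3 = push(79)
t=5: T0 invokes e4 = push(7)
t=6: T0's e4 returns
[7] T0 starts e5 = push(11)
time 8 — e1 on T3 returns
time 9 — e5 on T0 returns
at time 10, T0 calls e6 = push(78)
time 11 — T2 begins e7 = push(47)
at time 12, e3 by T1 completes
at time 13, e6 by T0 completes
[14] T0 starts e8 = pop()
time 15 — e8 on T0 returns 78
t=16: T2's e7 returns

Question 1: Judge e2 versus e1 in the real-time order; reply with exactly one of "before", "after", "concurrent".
e2 spans [2,3], e1 spans [1,8]
the intervals overlap in both directions

concurrent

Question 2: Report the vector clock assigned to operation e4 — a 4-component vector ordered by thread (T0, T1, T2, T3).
invoked at 1, e1 has no predecessors; its own T3 bump gives (0, 0, 0, 1)
invoked at 11, e7 has no predecessors; its own T2 bump gives (0, 0, 1, 0)
invoked at 4, e3 has no predecessors; its own T1 bump gives (0, 1, 0, 0)
invoked at 2, e2 has no predecessors; its own T0 bump gives (1, 0, 0, 0)
invoked at 5, e4 merges VC(e2)=(1, 0, 0, 0) and bumps T0's slot → (2, 0, 0, 0)
invoked at 7, e5 merges VC(e4)=(2, 0, 0, 0) and bumps T0's slot → (3, 0, 0, 0)
invoked at 10, e6 merges VC(e5)=(3, 0, 0, 0) and bumps T0's slot → (4, 0, 0, 0)
invoked at 14, e8 merges VC(e6)=(4, 0, 0, 0) and bumps T0's slot → (5, 0, 0, 0)
target: VC(e4) = (2, 0, 0, 0)

(2, 0, 0, 0)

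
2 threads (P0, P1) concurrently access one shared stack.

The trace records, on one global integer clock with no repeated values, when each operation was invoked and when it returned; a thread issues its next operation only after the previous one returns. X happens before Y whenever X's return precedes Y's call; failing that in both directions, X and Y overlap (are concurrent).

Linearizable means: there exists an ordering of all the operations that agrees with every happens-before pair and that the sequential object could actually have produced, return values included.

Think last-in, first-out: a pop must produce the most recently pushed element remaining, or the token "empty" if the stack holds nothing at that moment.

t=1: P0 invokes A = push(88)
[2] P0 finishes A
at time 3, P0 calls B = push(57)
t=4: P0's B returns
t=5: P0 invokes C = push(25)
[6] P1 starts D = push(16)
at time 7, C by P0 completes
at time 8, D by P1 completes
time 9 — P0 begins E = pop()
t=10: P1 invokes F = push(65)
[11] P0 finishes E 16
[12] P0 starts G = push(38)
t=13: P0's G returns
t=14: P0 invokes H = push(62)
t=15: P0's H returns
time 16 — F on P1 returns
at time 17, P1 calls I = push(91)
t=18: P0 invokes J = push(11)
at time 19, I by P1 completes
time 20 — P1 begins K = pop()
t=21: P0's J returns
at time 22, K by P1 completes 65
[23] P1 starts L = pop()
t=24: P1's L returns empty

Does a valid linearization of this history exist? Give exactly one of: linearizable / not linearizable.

the violation lands at event 22, K's response at time 22: events 1..21 linearize, events 1..22 do not
every one of the 24 real-time-consistent orders over 11 completed stack ops fails the sequential spec
one such order, A, B, C, D, E, F, G, H, I, J, K, breaks at step 11 where K pop() → 65 is illegal
one such order, A, B, C, D, E, F, G, H, I, K, J, breaks at step 10 where K pop() → 65 is illegal

not linearizable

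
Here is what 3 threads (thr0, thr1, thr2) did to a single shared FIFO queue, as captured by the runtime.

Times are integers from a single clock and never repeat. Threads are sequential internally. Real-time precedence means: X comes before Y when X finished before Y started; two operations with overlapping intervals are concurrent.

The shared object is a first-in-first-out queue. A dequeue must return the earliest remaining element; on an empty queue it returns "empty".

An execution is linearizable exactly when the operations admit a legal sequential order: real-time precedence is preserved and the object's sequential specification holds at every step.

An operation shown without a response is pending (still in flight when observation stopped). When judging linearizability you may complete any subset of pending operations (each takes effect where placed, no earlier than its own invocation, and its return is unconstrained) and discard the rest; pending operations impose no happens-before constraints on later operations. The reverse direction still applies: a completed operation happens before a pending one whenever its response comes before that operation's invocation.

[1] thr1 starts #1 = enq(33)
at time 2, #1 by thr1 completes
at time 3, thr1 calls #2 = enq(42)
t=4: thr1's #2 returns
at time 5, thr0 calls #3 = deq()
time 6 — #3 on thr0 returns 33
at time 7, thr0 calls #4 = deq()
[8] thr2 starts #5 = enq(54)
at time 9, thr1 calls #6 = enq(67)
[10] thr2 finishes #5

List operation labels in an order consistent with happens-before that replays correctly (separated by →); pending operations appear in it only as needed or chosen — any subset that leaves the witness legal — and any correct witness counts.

#1 → #2 → #3 → #4 → #5

1. #1 enq(33), leaving queue <33>
2. #2 enq(42), leaving queue <33,42>
3. #3 deq() → 33, leaving queue <42>
4. #4 deq() (pending, included), leaving queue <>
5. #5 enq(54), leaving queue <54>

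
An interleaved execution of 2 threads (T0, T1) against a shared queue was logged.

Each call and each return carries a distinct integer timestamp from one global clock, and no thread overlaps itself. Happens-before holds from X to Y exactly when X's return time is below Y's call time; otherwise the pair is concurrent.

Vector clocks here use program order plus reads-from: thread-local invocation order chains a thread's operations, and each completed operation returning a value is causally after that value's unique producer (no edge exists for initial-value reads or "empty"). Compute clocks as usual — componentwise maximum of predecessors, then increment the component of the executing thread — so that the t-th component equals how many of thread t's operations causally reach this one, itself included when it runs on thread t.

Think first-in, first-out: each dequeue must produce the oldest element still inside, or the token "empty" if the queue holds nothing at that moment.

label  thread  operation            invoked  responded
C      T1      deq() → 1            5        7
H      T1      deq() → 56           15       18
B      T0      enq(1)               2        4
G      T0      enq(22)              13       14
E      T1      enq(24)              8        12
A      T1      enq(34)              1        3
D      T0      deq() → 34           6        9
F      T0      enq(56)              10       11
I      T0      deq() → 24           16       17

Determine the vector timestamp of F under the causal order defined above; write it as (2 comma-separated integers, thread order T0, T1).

(3, 1)

root op A, invoked 1: fresh clock plus T1's own tick → (0, 1)
root op B, invoked 2: fresh clock plus T0's own tick → (1, 0)
VC(C, invoked at 5): max of VC(A)=(0, 1), VC(B)=(1, 0), then +1 on thread T1 → (1, 2)
VC(D, invoked at 6): max of VC(A)=(0, 1), VC(B)=(1, 0), then +1 on thread T0 → (2, 1)
VC(E, invoked at 8): max of VC(C)=(1, 2), then +1 on thread T1 → (1, 3)
VC(F, invoked at 10): max of VC(D)=(2, 1), then +1 on thread T0 → (3, 1)
VC(G, invoked at 13): max of VC(F)=(3, 1), then +1 on thread T0 → (4, 1)
VC(H, invoked at 15): max of VC(E)=(1, 3), VC(F)=(3, 1), then +1 on thread T1 → (3, 4)
VC(I, invoked at 16): max of VC(E)=(1, 3), VC(G)=(4, 1), then +1 on thread T0 → (5, 3)
target: VC(F) = (3, 1)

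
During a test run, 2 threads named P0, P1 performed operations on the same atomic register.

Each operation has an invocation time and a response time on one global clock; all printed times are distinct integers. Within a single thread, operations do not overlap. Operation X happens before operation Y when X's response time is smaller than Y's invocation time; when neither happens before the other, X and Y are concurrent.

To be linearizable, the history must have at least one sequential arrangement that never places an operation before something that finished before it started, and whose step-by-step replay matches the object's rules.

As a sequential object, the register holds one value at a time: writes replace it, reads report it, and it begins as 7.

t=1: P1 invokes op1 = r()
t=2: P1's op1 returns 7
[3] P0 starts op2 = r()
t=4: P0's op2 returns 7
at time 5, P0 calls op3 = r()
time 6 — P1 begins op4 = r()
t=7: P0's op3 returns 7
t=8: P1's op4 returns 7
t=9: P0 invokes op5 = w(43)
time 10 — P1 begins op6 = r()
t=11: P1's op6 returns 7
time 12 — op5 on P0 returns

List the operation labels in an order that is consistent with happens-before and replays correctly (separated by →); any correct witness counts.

after step 1 (op1 r() → 7): value 7
after step 2 (op2 r() → 7): value 7
after step 3 (op3 r() → 7): value 7
after step 4 (op4 r() → 7): value 7
after step 5 (op6 r() → 7): value 7
after step 6 (op5 w(43)): value 43

op1 → op2 → op3 → op4 → op6 → op5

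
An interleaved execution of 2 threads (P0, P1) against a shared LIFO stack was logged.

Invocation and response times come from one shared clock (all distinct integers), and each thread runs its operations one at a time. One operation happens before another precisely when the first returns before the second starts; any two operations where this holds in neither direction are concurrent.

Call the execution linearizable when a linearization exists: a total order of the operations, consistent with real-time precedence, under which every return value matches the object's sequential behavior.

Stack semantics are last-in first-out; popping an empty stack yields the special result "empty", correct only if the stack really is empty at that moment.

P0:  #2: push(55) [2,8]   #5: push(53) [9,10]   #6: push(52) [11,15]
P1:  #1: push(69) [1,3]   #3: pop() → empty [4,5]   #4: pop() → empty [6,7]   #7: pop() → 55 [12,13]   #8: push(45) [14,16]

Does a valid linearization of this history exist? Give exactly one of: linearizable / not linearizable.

not linearizable

the violation lands at event 5, #3's response at time 5: events 1..4 linearize, events 1..5 do not
one real-time candidate order over the 2 completed operations — the LIFO stack replay rejects it
including or dropping the 1 pending operation (#2) in any combination fails
sample order #1, #3 (pending dropped) stalls at step 2 — #3 pop() → empty has no legal effect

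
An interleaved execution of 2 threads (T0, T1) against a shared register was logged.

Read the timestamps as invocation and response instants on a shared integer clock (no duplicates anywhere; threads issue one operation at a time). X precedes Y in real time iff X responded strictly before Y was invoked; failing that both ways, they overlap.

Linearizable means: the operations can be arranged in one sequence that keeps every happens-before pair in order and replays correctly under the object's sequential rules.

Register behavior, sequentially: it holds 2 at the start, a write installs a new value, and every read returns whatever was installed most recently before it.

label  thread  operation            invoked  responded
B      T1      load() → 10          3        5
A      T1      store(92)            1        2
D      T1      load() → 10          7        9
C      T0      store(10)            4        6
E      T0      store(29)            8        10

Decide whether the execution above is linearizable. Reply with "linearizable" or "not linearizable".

a witness: A, C, B, D, E
after step 1 (A store(92)): value 92
after step 2 (C store(10)): value 10
after step 3 (B load() → 10): value 10
after step 4 (D load() → 10): value 10
after step 5 (E store(29)): value 29

linearizable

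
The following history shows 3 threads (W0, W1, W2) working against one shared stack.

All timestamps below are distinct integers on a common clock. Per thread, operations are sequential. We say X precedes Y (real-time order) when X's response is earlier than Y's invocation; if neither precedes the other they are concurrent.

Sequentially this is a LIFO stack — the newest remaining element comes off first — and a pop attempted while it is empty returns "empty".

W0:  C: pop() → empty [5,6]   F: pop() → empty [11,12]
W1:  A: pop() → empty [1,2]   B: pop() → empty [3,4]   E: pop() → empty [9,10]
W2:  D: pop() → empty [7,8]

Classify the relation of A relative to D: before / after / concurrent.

A spans [1,2], D spans [7,8]
resp(A)=2 < inv(D)=7

before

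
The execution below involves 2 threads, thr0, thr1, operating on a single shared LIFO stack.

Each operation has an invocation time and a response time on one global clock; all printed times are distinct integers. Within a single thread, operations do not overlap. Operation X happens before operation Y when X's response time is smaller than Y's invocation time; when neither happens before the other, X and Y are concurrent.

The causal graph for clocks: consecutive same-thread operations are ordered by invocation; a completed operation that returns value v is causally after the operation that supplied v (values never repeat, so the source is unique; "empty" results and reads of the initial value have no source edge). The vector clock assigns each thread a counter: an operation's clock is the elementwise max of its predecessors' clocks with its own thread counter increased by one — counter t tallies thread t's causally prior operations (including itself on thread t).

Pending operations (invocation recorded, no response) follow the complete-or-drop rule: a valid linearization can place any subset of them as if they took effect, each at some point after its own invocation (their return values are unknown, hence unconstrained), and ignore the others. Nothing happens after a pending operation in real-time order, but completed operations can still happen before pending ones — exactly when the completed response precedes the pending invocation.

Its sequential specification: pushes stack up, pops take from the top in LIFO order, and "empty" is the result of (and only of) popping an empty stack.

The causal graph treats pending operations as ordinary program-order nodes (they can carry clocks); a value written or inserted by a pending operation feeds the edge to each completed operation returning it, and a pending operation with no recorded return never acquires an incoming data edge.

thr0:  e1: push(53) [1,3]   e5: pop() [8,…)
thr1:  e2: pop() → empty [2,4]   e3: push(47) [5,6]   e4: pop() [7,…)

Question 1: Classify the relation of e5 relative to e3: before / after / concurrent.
Answer: after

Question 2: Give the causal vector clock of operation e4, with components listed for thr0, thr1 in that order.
Answer: (0, 3)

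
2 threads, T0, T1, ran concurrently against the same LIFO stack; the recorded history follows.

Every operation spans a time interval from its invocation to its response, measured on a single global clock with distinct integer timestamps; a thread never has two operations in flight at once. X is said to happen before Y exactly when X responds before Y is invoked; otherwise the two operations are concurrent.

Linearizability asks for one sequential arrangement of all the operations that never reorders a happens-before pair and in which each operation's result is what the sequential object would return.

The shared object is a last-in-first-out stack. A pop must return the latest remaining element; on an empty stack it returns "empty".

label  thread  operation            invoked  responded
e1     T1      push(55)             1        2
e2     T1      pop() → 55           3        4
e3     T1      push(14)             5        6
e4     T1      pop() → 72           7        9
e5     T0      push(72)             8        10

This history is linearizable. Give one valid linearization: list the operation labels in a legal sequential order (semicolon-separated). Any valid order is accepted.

after step 1 (e1 push(55)): stack <55>
after step 2 (e2 pop() → 55): stack <>
after step 3 (e3 push(14)): stack <14>
after step 4 (e5 push(72)): stack <14,72>
after step 5 (e4 pop() → 72): stack <14>

e1; e2; e3; e5; e4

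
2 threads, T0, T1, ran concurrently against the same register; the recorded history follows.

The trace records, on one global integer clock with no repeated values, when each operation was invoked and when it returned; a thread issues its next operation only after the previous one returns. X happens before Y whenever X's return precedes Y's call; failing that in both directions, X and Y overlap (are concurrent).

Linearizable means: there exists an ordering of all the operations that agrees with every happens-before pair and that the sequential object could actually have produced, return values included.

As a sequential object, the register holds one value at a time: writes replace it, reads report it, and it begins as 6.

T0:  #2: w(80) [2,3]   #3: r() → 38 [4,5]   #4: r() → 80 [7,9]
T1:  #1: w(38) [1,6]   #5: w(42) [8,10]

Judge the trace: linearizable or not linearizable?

cut after 8 events: linearizable; cut after 9 events (#4 responds, time 9): not linearizable
4 completed operations, 3 real-time-consistent orders — every register replay fails
no escape via the 1 pending operation (#5): every completion choice fails
sample order #1, #2, #3, #4 (pending dropped) stalls at step 3 — #3 r() → 38 has no legal effect
sample order #2, #1, #3, #4 (pending dropped) stalls at step 4 — #4 r() → 80 has no legal effect

not linearizable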